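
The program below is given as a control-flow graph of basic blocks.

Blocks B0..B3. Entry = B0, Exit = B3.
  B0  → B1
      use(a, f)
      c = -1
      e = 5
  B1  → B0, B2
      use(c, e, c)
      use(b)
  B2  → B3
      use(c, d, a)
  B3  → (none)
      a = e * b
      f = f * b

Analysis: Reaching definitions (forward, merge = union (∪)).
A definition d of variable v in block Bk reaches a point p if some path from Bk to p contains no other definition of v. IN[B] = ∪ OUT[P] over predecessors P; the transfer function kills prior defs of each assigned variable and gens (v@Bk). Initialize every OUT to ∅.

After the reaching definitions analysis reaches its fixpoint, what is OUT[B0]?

Answer: {c@B0, e@B0}

Working:
Fixpoint table:
  B0: | IN={c@B0, e@B0} | OUT={c@B0, e@B0}
  B1: | IN={c@B0, e@B0} | OUT={c@B0, e@B0}
  B2: | IN={c@B0, e@B0} | OUT={c@B0, e@B0}
  B3: | IN={c@B0, e@B0} | OUT={a@B3, c@B0, e@B0, f@B3}

Merge at B0 (entry node, so the boundary value {} is joined with the incoming edge(s)): IN[B0] = {} ⊔ OUT[B1] = {c@B0, e@B0}
Applying B0's transfer function to that IN value gives OUT[B0] (row B0 above).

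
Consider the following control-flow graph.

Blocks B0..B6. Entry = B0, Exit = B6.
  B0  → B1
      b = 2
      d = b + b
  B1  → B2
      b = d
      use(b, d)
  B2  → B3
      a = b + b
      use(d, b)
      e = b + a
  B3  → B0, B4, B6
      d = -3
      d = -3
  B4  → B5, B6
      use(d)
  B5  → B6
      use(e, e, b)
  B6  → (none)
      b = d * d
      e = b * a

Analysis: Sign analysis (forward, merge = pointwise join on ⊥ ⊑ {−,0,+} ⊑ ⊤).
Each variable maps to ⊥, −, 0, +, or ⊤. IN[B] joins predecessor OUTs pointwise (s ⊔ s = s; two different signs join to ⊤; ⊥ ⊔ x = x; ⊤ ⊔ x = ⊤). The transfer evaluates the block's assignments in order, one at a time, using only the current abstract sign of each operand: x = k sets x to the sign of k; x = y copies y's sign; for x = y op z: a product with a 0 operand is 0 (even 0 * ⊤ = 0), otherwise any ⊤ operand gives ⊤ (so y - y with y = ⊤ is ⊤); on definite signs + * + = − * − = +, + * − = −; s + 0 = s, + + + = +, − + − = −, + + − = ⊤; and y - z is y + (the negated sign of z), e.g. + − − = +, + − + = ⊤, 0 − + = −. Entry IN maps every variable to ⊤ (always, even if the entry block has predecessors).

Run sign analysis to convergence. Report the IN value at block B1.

Converged values:
  B0:   IN=(all ⊤)   OUT={b:+, d:+; rest ⊤}
  B1:   IN={b:+, d:+; rest ⊤}   OUT={b:+, d:+; rest ⊤}
  B2:   IN={b:+, d:+; rest ⊤}   OUT={a:+, b:+, d:+, e:+; rest ⊤}
  B3:   IN={a:+, b:+, d:+, e:+; rest ⊤}   OUT={a:+, b:+, d:-, e:+; rest ⊤}
  B4:   IN={a:+, b:+, d:-, e:+; rest ⊤}   OUT={a:+, b:+, d:-, e:+; rest ⊤}
  B5:   IN={a:+, b:+, d:-, e:+; rest ⊤}   OUT={a:+, b:+, d:-, e:+; rest ⊤}
  B6:   IN={a:+, b:+, d:-, e:+; rest ⊤}   OUT={a:+, b:+, d:-, e:+; rest ⊤}

Merge at B1: IN[B1] = OUT[B0] = {a: ⊤, b: +, c: ⊤, d: +, e: ⊤, f: ⊤}

Answer: {a: ⊤, b: +, c: ⊤, d: +, e: ⊤, f: ⊤}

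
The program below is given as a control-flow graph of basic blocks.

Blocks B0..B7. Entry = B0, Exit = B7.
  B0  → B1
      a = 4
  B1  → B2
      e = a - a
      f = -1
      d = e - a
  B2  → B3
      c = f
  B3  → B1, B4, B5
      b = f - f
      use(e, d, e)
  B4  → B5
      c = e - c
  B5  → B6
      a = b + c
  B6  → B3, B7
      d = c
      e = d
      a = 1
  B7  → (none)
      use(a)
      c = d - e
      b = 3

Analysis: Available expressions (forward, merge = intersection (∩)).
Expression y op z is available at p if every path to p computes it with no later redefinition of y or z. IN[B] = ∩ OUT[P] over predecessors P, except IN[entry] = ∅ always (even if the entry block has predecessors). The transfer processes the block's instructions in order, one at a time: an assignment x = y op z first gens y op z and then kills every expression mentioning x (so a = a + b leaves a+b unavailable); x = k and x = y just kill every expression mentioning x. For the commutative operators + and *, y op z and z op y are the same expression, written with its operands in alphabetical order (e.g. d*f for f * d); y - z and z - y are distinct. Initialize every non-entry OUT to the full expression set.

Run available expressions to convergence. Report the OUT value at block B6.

Answer: {b+c, f-f}

Trace:
Fixpoint table:
  B0:  IN={}  OUT={}
  B1:  IN={}  OUT={a-a, e-a}
  B2:  IN={a-a, e-a}  OUT={a-a, e-a}
  B3:  IN={}  OUT={f-f}
  B4:  IN={f-f}  OUT={f-f}
  B5:  IN={f-f}  OUT={b+c, f-f}
  B6:  IN={b+c, f-f}  OUT={b+c, f-f}
  B7:  IN={b+c, f-f}  OUT={d-e, f-f}

Merge at B6: IN[B6] = OUT[B5] = {b+c, f-f}
Applying B6's transfer function to that IN value gives OUT[B6] (row B6 above).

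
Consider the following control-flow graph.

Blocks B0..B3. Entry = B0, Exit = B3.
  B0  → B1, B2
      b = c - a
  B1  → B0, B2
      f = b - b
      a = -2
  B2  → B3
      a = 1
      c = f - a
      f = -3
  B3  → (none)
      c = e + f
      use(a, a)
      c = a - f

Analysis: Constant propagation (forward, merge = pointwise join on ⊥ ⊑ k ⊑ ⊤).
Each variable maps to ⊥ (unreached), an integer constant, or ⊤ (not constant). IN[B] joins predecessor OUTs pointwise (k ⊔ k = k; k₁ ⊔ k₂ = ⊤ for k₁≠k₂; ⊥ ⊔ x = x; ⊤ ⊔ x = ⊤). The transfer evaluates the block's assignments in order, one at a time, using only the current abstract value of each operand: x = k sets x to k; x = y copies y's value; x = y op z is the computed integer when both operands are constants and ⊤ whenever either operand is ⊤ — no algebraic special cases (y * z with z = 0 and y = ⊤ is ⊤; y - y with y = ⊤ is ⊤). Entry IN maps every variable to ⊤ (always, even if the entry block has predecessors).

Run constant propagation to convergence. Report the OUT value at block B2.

Answer: {a: 1, b: ⊤, c: ⊤, d: ⊤, e: ⊤, f: -3}

Trace:
Converged values:
  B0:  IN=(all ⊤)  OUT=(all ⊤)
  B1:  IN=(all ⊤)  OUT={a:-2; rest ⊤}
  B2:  IN=(all ⊤)  OUT={a:1, f:-3; rest ⊤}
  B3:  IN={a:1, f:-3; rest ⊤}  OUT={a:1, c:4, f:-3; rest ⊤}

Merge at B2: IN[B2] = OUT[B0] ⊔ OUT[B1] = {a: ⊤, b: ⊤, c: ⊤, d: ⊤, e: ⊤, f: ⊤}
Applying B2's transfer function to that IN value gives OUT[B2] (row B2 above).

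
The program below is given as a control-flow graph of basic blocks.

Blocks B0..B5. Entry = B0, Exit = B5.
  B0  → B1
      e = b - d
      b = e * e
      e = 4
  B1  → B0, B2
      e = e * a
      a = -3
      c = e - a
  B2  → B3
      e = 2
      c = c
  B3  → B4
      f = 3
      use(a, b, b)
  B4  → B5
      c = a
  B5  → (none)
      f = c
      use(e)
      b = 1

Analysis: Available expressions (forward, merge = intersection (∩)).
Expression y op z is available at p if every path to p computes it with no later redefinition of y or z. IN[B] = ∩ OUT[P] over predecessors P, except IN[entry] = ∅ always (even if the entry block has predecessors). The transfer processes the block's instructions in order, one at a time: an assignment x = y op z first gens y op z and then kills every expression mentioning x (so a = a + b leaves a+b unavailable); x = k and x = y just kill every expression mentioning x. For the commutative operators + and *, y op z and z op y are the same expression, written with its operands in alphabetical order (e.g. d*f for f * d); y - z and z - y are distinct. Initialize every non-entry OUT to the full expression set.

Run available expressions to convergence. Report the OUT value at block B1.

Per-block solution:
  B0:  IN={}  OUT={}
  B1:  IN={}  OUT={e-a}
  B2:  IN={e-a}  OUT={}
  B3:  IN={}  OUT={}
  B4:  IN={}  OUT={}
  B5:  IN={}  OUT={}

Merge at B1: IN[B1] = OUT[B0] = {}
Applying B1's transfer function to that IN value gives OUT[B1] (row B1 above).

Answer: {e-a}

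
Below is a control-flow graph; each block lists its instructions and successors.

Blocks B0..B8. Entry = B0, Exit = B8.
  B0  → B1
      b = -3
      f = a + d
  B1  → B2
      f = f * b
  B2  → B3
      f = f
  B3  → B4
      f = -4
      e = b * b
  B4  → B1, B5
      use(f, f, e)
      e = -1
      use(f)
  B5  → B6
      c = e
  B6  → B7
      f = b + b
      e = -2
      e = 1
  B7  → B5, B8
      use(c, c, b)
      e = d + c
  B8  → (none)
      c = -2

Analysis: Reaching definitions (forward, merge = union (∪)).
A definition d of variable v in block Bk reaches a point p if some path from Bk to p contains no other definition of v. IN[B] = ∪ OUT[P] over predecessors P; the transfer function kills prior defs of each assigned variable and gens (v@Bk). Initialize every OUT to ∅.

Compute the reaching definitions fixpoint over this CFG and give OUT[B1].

Answer: {b@B0, e@B4, f@B1}

Trace:
Fixpoint table:
  B0:  IN={}  OUT={b@B0, f@B0}
  B1:  IN={b@B0, e@B4, f@B0, f@B3}  OUT={b@B0, e@B4, f@B1}
  B2:  IN={b@B0, e@B4, f@B1}  OUT={b@B0, e@B4, f@B2}
  B3:  IN={b@B0, e@B4, f@B2}  OUT={b@B0, e@B3, f@B3}
  B4:  IN={b@B0, e@B3, f@B3}  OUT={b@B0, e@B4, f@B3}
  B5:  IN={b@B0, c@B5, e@B4, e@B7, f@B3, f@B6}  OUT={b@B0, c@B5, e@B4, e@B7, f@B3, f@B6}
  B6:  IN={b@B0, c@B5, e@B4, e@B7, f@B3, f@B6}  OUT={b@B0, c@B5, e@B6, f@B6}
  B7:  IN={b@B0, c@B5, e@B6, f@B6}  OUT={b@B0, c@B5, e@B7, f@B6}
  B8:  IN={b@B0, c@B5, e@B7, f@B6}  OUT={b@B0, c@B8, e@B7, f@B6}

Merge at B1: IN[B1] = OUT[B0] ⊔ OUT[B4] = {b@B0, e@B4, f@B0, f@B3}
Applying B1's transfer function to that IN value gives OUT[B1] (row B1 above).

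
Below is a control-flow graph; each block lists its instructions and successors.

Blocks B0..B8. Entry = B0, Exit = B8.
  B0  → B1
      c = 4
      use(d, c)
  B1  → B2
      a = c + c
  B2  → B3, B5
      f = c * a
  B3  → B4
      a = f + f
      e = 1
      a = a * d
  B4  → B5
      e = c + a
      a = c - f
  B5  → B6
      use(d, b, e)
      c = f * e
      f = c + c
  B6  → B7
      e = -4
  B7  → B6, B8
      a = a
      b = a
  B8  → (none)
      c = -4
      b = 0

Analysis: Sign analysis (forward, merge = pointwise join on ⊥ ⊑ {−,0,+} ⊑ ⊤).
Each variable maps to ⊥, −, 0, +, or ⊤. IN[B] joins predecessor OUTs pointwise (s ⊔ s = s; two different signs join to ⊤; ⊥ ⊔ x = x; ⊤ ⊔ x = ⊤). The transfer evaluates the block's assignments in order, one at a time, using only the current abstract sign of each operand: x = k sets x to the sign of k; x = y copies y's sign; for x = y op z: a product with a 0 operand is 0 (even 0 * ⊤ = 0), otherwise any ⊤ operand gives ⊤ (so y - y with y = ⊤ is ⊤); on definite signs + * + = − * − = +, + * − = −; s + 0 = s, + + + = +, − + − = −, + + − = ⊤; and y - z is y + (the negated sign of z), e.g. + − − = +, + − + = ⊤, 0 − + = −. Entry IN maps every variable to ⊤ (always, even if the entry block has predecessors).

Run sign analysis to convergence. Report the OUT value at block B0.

Converged values:
  B0:   IN=(all ⊤)   OUT={c:+; rest ⊤}
  B1:   IN={c:+; rest ⊤}   OUT={a:+, c:+; rest ⊤}
  B2:   IN={a:+, c:+; rest ⊤}   OUT={a:+, c:+, f:+; rest ⊤}
  B3:   IN={a:+, c:+, f:+; rest ⊤}   OUT={c:+, e:+, f:+; rest ⊤}
  B4:   IN={c:+, e:+, f:+; rest ⊤}   OUT={c:+, f:+; rest ⊤}
  B5:   IN={c:+, f:+; rest ⊤}   OUT=(all ⊤)
  B6:   IN=(all ⊤)   OUT={e:-; rest ⊤}
  B7:   IN={e:-; rest ⊤}   OUT={e:-; rest ⊤}
  B8:   IN={e:-; rest ⊤}   OUT={b:0, c:-, e:-; rest ⊤}

B0 is the boundary node: IN[B0] = {a: ⊤, b: ⊤, c: ⊤, d: ⊤, e: ⊤, f: ⊤}
Applying B0's transfer function to that IN value gives OUT[B0] (row B0 above).

Answer: {a: ⊤, b: ⊤, c: +, d: ⊤, e: ⊤, f: ⊤}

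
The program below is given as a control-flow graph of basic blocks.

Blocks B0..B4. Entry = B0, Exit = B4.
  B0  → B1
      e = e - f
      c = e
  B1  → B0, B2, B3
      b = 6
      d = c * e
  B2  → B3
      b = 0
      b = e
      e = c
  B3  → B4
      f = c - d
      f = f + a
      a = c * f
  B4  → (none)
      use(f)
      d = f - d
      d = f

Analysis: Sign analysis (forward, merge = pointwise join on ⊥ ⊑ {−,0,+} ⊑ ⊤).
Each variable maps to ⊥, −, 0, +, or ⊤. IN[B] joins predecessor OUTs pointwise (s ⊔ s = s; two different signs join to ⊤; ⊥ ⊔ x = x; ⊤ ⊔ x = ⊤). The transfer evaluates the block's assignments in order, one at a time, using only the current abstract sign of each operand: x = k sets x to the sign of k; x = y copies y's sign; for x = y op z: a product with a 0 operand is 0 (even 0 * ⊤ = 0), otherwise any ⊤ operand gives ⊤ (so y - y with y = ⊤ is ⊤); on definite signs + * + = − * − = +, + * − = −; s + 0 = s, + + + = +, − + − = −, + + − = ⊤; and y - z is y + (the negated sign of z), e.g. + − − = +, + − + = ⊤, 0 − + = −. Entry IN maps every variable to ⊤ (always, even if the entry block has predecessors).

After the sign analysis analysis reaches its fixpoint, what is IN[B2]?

Converged values:
  B0: | IN=(all ⊤) | OUT=(all ⊤)
  B1: | IN=(all ⊤) | OUT={b:+; rest ⊤}
  B2: | IN={b:+; rest ⊤} | OUT=(all ⊤)
  B3: | IN=(all ⊤) | OUT=(all ⊤)
  B4: | IN=(all ⊤) | OUT=(all ⊤)

Merge at B2: IN[B2] = OUT[B1] = {a: ⊤, b: +, c: ⊤, d: ⊤, e: ⊤, f: ⊤}

Answer: {a: ⊤, b: +, c: ⊤, d: ⊤, e: ⊤, f: ⊤}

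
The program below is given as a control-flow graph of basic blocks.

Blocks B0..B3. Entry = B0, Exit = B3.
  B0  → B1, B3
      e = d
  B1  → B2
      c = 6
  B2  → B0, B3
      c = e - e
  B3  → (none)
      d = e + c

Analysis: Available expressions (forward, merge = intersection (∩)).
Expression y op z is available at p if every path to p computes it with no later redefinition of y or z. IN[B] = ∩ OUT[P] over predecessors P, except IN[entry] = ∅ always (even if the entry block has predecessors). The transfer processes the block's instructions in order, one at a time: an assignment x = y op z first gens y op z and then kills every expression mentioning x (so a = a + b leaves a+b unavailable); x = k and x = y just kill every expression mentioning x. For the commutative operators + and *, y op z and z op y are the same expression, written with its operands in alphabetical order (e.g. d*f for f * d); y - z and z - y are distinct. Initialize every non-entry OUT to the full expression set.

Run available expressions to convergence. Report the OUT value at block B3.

Fixpoint table:
  B0:   IN={}   OUT={}
  B1:   IN={}   OUT={}
  B2:   IN={}   OUT={e-e}
  B3:   IN={}   OUT={c+e}

Merge at B3: IN[B3] = OUT[B0] ∩ OUT[B2] = {}
Applying B3's transfer function to that IN value gives OUT[B3] (row B3 above).

Answer: {c+e}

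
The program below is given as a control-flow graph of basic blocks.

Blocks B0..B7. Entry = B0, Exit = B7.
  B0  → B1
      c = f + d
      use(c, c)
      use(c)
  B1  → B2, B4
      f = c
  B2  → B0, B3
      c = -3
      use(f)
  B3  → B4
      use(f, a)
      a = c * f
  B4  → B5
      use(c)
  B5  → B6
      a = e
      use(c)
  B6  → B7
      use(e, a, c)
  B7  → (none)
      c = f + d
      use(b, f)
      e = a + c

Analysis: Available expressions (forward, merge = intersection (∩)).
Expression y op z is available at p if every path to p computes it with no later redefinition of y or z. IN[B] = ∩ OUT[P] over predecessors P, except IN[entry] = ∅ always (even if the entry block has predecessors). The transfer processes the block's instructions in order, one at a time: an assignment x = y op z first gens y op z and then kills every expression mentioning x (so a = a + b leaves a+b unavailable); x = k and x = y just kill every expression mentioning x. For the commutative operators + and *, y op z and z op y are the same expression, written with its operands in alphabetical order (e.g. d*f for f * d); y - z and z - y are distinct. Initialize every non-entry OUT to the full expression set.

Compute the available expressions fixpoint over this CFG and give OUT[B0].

Answer: {d+f}

Working:
Converged values:
  B0:  IN={}  OUT={d+f}
  B1:  IN={d+f}  OUT={}
  B2:  IN={}  OUT={}
  B3:  IN={}  OUT={c*f}
  B4:  IN={}  OUT={}
  B5:  IN={}  OUT={}
  B6:  IN={}  OUT={}
  B7:  IN={}  OUT={a+c, d+f}

Merge at B0 (entry node, so the boundary value {} is joined with the incoming edge(s)): IN[B0] = {} ∩ OUT[B2] = {}
Applying B0's transfer function to that IN value gives OUT[B0] (row B0 above).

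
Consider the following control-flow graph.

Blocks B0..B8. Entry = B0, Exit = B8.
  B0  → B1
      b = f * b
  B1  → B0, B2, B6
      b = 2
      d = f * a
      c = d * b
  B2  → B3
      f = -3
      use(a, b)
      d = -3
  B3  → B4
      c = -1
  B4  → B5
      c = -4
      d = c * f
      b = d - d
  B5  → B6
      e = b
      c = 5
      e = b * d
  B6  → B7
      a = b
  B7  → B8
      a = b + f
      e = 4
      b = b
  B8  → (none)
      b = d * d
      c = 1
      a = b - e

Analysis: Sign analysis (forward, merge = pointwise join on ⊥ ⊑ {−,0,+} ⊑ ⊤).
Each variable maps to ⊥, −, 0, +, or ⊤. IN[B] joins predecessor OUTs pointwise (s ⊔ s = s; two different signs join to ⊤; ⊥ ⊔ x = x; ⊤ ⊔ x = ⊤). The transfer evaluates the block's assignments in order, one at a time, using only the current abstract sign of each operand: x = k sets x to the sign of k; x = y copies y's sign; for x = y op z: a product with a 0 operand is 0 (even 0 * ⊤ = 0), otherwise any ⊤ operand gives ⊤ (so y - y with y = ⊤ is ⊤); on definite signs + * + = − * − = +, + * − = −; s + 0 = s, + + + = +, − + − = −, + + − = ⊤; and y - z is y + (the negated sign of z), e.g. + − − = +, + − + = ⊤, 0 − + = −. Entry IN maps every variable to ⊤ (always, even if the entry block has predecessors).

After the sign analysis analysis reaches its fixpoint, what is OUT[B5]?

Answer: {a: ⊤, b: ⊤, c: +, d: +, e: ⊤, f: -}

Working:
Converged values:
  B0:  IN=(all ⊤)  OUT=(all ⊤)
  B1:  IN=(all ⊤)  OUT={b:+; rest ⊤}
  B2:  IN={b:+; rest ⊤}  OUT={b:+, d:-, f:-; rest ⊤}
  B3:  IN={b:+, d:-, f:-; rest ⊤}  OUT={b:+, c:-, d:-, f:-; rest ⊤}
  B4:  IN={b:+, c:-, d:-, f:-; rest ⊤}  OUT={c:-, d:+, f:-; rest ⊤}
  B5:  IN={c:-, d:+, f:-; rest ⊤}  OUT={c:+, d:+, f:-; rest ⊤}
  B6:  IN=(all ⊤)  OUT=(all ⊤)
  B7:  IN=(all ⊤)  OUT={e:+; rest ⊤}
  B8:  IN={e:+; rest ⊤}  OUT={c:+, e:+; rest ⊤}

Merge at B5: IN[B5] = OUT[B4] = {a: ⊤, b: ⊤, c: -, d: +, e: ⊤, f: -}
Applying B5's transfer function to that IN value gives OUT[B5] (row B5 above).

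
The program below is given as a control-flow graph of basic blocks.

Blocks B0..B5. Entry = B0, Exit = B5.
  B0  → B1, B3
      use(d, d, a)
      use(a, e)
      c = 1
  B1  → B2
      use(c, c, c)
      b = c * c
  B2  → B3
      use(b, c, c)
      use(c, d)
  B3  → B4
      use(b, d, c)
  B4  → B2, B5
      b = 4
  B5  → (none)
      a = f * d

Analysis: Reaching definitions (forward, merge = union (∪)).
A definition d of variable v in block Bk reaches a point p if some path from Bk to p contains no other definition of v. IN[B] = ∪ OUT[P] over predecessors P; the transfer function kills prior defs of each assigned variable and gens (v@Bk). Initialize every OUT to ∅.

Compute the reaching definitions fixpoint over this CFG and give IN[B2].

Converged values:
  B0:   IN={}   OUT={c@B0}
  B1:   IN={c@B0}   OUT={b@B1, c@B0}
  B2:   IN={b@B1, b@B4, c@B0}   OUT={b@B1, b@B4, c@B0}
  B3:   IN={b@B1, b@B4, c@B0}   OUT={b@B1, b@B4, c@B0}
  B4:   IN={b@B1, b@B4, c@B0}   OUT={b@B4, c@B0}
  B5:   IN={b@B4, c@B0}   OUT={a@B5, b@B4, c@B0}

Merge at B2: IN[B2] = OUT[B1] ⊔ OUT[B4] = {b@B1, b@B4, c@B0}

Answer: {b@B1, b@B4, c@B0}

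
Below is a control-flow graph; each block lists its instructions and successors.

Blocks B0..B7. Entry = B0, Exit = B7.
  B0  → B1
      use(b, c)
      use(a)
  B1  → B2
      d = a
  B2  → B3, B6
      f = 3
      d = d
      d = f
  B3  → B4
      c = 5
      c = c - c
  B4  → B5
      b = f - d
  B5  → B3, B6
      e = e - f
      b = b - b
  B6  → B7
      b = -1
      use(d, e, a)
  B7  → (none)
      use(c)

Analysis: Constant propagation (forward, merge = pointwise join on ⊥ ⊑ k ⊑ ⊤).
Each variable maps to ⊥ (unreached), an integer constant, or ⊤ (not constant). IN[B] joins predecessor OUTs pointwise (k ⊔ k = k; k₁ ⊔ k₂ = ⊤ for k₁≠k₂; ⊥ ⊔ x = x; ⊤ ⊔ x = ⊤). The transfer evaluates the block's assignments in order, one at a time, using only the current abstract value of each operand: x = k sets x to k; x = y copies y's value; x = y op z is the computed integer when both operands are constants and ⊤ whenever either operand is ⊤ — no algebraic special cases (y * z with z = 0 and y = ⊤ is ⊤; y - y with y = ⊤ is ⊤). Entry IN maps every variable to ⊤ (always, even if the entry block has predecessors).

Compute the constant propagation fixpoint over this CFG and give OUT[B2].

Answer: {a: ⊤, b: ⊤, c: ⊤, d: 3, e: ⊤, f: 3}

Working:
Converged values:
  B0:   IN=(all ⊤)   OUT=(all ⊤)
  B1:   IN=(all ⊤)   OUT=(all ⊤)
  B2:   IN=(all ⊤)   OUT={d:3, f:3; rest ⊤}
  B3:   IN={d:3, f:3; rest ⊤}   OUT={c:0, d:3, f:3; rest ⊤}
  B4:   IN={c:0, d:3, f:3; rest ⊤}   OUT={b:0, c:0, d:3, f:3; rest ⊤}
  B5:   IN={b:0, c:0, d:3, f:3; rest ⊤}   OUT={b:0, c:0, d:3, f:3; rest ⊤}
  B6:   IN={d:3, f:3; rest ⊤}   OUT={b:-1, d:3, f:3; rest ⊤}
  B7:   IN={b:-1, d:3, f:3; rest ⊤}   OUT={b:-1, d:3, f:3; rest ⊤}

Merge at B2: IN[B2] = OUT[B1] = {a: ⊤, b: ⊤, c: ⊤, d: ⊤, e: ⊤, f: ⊤}
Applying B2's transfer function to that IN value gives OUT[B2] (row B2 above).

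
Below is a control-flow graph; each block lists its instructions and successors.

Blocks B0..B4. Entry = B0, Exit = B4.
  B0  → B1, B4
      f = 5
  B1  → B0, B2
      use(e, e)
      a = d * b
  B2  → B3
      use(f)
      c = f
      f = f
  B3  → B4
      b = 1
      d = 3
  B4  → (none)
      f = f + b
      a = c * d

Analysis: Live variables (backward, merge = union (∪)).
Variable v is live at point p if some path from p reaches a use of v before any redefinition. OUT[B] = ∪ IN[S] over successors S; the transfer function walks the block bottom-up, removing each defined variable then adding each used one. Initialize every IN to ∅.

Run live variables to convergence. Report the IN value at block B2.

Per-block solution:
  B0:  IN={b, c, d, e}  OUT={b, c, d, e, f}
  B1:  IN={b, c, d, e, f}  OUT={b, c, d, e, f}
  B2:  IN={f}  OUT={c, f}
  B3:  IN={c, f}  OUT={b, c, d, f}
  B4:  IN={b, c, d, f}  OUT={}

Merge at B2: OUT[B2] = IN[B3] = {c, f}
Applying B2's transfer function to that OUT value gives IN[B2] (row B2 above).

Answer: {f}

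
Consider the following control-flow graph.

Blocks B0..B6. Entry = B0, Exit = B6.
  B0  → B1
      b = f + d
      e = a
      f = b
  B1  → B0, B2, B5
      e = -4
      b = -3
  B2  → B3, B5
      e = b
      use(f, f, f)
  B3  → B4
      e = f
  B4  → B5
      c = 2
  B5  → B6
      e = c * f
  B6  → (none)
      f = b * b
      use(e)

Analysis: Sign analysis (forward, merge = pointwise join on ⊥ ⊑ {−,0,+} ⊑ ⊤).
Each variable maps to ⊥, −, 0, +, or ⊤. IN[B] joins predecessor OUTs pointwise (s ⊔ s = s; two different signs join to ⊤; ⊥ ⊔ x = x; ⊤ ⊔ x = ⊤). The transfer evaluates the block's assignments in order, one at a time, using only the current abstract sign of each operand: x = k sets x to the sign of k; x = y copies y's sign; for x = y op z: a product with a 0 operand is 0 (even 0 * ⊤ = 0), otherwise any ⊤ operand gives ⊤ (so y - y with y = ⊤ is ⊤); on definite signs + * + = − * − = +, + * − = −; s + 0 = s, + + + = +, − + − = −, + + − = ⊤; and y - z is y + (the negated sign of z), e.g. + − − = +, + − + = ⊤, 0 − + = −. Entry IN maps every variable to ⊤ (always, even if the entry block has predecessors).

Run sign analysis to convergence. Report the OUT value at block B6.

Answer: {a: ⊤, b: -, c: ⊤, d: ⊤, e: ⊤, f: +}

Trace:
Converged values:
  B0: | IN=(all ⊤) | OUT=(all ⊤)
  B1: | IN=(all ⊤) | OUT={b:-, e:-; rest ⊤}
  B2: | IN={b:-, e:-; rest ⊤} | OUT={b:-, e:-; rest ⊤}
  B3: | IN={b:-, e:-; rest ⊤} | OUT={b:-; rest ⊤}
  B4: | IN={b:-; rest ⊤} | OUT={b:-, c:+; rest ⊤}
  B5: | IN={b:-; rest ⊤} | OUT={b:-; rest ⊤}
  B6: | IN={b:-; rest ⊤} | OUT={b:-, f:+; rest ⊤}

Merge at B6: IN[B6] = OUT[B5] = {a: ⊤, b: -, c: ⊤, d: ⊤, e: ⊤, f: ⊤}
Applying B6's transfer function to that IN value gives OUT[B6] (row B6 above).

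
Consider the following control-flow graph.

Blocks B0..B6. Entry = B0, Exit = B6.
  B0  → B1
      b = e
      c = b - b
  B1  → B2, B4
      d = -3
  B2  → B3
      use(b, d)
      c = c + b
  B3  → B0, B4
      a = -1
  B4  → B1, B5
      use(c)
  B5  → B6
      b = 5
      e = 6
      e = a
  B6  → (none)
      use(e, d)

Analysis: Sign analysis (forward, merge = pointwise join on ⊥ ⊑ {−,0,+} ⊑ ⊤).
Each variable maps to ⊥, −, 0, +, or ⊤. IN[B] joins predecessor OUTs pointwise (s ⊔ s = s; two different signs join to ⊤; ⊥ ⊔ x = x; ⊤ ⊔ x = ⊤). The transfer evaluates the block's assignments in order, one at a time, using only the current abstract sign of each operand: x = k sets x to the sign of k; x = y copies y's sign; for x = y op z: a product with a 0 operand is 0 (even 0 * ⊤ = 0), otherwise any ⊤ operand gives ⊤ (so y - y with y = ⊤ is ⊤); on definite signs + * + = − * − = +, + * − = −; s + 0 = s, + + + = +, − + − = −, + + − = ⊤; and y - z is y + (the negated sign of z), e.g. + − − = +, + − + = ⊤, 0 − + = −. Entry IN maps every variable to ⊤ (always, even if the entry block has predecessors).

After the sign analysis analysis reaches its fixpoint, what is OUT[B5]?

Per-block solution:
  B0: | IN=(all ⊤) | OUT=(all ⊤)
  B1: | IN=(all ⊤) | OUT={d:-; rest ⊤}
  B2: | IN={d:-; rest ⊤} | OUT={d:-; rest ⊤}
  B3: | IN={d:-; rest ⊤} | OUT={a:-, d:-; rest ⊤}
  B4: | IN={d:-; rest ⊤} | OUT={d:-; rest ⊤}
  B5: | IN={d:-; rest ⊤} | OUT={b:+, d:-; rest ⊤}
  B6: | IN={b:+, d:-; rest ⊤} | OUT={b:+, d:-; rest ⊤}

Merge at B5: IN[B5] = OUT[B4] = {a: ⊤, b: ⊤, c: ⊤, d: -, e: ⊤, f: ⊤}
Applying B5's transfer function to that IN value gives OUT[B5] (row B5 above).

Answer: {a: ⊤, b: +, c: ⊤, d: -, e: ⊤, f: ⊤}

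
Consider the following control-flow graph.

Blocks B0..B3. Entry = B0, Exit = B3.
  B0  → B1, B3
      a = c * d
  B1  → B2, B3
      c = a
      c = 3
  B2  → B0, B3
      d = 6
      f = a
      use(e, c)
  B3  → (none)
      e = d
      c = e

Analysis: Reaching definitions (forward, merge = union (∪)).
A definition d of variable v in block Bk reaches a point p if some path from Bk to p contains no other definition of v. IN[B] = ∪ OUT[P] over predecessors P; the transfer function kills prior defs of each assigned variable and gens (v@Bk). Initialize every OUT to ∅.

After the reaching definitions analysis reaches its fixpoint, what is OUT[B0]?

Fixpoint table:
  B0: | IN={a@B0, c@B1, d@B2, f@B2} | OUT={a@B0, c@B1, d@B2, f@B2}
  B1: | IN={a@B0, c@B1, d@B2, f@B2} | OUT={a@B0, c@B1, d@B2, f@B2}
  B2: | IN={a@B0, c@B1, d@B2, f@B2} | OUT={a@B0, c@B1, d@B2, f@B2}
  B3: | IN={a@B0, c@B1, d@B2, f@B2} | OUT={a@B0, c@B3, d@B2, e@B3, f@B2}

Merge at B0 (entry node, so the boundary value {} is joined with the incoming edge(s)): IN[B0] = {} ⊔ OUT[B2] = {a@B0, c@B1, d@B2, f@B2}
Applying B0's transfer function to that IN value gives OUT[B0] (row B0 above).

Answer: {a@B0, c@B1, d@B2, f@B2}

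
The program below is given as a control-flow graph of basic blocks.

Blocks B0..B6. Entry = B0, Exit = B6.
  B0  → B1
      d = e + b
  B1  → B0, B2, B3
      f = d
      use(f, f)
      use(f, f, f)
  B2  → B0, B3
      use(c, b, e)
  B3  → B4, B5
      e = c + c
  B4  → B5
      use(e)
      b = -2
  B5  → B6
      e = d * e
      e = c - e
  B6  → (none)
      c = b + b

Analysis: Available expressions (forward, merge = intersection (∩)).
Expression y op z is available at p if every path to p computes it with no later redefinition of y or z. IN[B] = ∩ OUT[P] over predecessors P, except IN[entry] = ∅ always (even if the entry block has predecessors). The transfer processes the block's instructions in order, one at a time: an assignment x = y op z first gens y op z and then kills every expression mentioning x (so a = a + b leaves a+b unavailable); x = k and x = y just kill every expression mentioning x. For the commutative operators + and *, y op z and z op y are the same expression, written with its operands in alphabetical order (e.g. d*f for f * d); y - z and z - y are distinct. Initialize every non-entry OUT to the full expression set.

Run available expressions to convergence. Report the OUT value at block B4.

Per-block solution:
  B0:   IN={}   OUT={b+e}
  B1:   IN={b+e}   OUT={b+e}
  B2:   IN={b+e}   OUT={b+e}
  B3:   IN={b+e}   OUT={c+c}
  B4:   IN={c+c}   OUT={c+c}
  B5:   IN={c+c}   OUT={c+c}
  B6:   IN={c+c}   OUT={b+b}

Merge at B4: IN[B4] = OUT[B3] = {c+c}
Applying B4's transfer function to that IN value gives OUT[B4] (row B4 above).

Answer: {c+c}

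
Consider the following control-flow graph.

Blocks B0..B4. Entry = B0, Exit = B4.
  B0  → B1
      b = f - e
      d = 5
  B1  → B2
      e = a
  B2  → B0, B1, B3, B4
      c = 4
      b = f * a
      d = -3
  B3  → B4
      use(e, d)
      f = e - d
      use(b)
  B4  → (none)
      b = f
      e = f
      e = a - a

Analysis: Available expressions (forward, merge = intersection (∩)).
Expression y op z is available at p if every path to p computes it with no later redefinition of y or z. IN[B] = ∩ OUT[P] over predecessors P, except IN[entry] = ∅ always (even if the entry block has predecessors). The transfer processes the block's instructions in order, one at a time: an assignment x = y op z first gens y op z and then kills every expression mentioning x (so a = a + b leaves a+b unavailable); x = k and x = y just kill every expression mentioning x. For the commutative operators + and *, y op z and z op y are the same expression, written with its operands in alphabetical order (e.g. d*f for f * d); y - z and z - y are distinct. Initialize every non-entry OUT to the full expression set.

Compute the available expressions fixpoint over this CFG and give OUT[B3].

Answer: {e-d}

Derivation:
Converged values:
  B0: | IN={} | OUT={f-e}
  B1: | IN={} | OUT={}
  B2: | IN={} | OUT={a*f}
  B3: | IN={a*f} | OUT={e-d}
  B4: | IN={} | OUT={a-a}

Merge at B3: IN[B3] = OUT[B2] = {a*f}
Applying B3's transfer function to that IN value gives OUT[B3] (row B3 above).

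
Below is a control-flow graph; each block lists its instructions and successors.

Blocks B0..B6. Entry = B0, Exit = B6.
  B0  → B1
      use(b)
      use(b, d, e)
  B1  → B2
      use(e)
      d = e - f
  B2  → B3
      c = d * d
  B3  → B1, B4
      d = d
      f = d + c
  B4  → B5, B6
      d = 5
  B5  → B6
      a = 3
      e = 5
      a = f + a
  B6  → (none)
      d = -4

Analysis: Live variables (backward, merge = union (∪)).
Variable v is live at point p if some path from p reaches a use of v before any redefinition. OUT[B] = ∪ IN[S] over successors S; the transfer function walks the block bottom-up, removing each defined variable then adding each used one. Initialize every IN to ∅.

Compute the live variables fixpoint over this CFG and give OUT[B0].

Answer: {e, f}

Derivation:
Fixpoint table:
  B0:   IN={b, d, e, f}   OUT={e, f}
  B1:   IN={e, f}   OUT={d, e}
  B2:   IN={d, e}   OUT={c, d, e}
  B3:   IN={c, d, e}   OUT={e, f}
  B4:   IN={f}   OUT={f}
  B5:   IN={f}   OUT={}
  B6:   IN={}   OUT={}

Merge at B0: OUT[B0] = IN[B1] = {e, f}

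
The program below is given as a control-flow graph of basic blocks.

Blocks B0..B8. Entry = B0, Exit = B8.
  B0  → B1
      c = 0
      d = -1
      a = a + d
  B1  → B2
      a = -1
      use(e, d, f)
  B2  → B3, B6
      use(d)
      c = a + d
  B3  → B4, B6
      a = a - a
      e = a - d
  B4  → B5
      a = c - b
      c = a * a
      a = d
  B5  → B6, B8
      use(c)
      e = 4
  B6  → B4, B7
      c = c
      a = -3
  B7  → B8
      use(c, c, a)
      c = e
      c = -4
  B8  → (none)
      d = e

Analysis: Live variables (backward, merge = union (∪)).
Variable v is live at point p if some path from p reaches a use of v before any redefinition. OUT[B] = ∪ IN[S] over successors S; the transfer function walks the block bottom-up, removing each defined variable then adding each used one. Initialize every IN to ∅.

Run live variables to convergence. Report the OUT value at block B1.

Answer: {a, b, d, e}

Working:
Fixpoint table:
  B0: | IN={a, b, e, f} | OUT={b, d, e, f}
  B1: | IN={b, d, e, f} | OUT={a, b, d, e}
  B2: | IN={a, b, d, e} | OUT={a, b, c, d, e}
  B3: | IN={a, b, c, d} | OUT={b, c, d, e}
  B4: | IN={b, c, d} | OUT={b, c, d}
  B5: | IN={b, c, d} | OUT={b, c, d, e}
  B6: | IN={b, c, d, e} | OUT={a, b, c, d, e}
  B7: | IN={a, c, e} | OUT={e}
  B8: | IN={e} | OUT={}

Merge at B1: OUT[B1] = IN[B2] = {a, b, d, e}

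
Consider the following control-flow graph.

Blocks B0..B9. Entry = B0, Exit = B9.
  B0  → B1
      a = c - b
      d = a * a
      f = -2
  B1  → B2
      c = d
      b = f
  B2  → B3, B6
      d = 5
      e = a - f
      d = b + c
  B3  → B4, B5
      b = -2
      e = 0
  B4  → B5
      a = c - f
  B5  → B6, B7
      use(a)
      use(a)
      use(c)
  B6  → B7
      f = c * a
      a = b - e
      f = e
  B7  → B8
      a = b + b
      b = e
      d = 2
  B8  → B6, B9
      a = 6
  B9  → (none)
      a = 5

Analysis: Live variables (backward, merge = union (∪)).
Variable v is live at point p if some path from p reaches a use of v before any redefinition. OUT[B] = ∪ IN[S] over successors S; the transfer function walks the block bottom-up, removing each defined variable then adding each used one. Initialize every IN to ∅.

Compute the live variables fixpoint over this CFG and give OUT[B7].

Per-block solution:
  B0:  IN={b, c}  OUT={a, d, f}
  B1:  IN={a, d, f}  OUT={a, b, c, f}
  B2:  IN={a, b, c, f}  OUT={a, b, c, e, f}
  B3:  IN={a, c, f}  OUT={a, b, c, e, f}
  B4:  IN={b, c, e, f}  OUT={a, b, c, e}
  B5:  IN={a, b, c, e}  OUT={a, b, c, e}
  B6:  IN={a, b, c, e}  OUT={b, c, e}
  B7:  IN={b, c, e}  OUT={b, c, e}
  B8:  IN={b, c, e}  OUT={a, b, c, e}
  B9:  IN={}  OUT={}

Merge at B7: OUT[B7] = IN[B8] = {b, c, e}

Answer: {b, c, e}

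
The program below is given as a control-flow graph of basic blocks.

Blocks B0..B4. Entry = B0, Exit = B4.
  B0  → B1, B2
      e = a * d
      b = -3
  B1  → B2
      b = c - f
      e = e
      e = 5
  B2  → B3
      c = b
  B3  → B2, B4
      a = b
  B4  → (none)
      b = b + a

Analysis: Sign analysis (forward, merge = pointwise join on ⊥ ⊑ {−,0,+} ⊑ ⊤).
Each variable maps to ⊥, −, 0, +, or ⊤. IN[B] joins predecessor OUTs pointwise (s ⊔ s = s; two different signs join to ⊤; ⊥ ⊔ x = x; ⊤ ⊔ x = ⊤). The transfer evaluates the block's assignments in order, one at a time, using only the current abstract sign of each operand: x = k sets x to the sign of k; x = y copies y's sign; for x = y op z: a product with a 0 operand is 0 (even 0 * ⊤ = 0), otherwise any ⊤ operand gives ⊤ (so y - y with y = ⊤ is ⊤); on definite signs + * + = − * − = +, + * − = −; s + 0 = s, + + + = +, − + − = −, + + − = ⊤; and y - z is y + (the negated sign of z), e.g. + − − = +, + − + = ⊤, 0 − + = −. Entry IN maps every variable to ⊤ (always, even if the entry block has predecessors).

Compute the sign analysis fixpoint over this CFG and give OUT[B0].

Answer: {a: ⊤, b: -, c: ⊤, d: ⊤, e: ⊤, f: ⊤}

Trace:
Converged values:
  B0: | IN=(all ⊤) | OUT={b:-; rest ⊤}
  B1: | IN={b:-; rest ⊤} | OUT={e:+; rest ⊤}
  B2: | IN=(all ⊤) | OUT=(all ⊤)
  B3: | IN=(all ⊤) | OUT=(all ⊤)
  B4: | IN=(all ⊤) | OUT=(all ⊤)

B0 is the boundary node: IN[B0] = {a: ⊤, b: ⊤, c: ⊤, d: ⊤, e: ⊤, f: ⊤}
Applying B0's transfer function to that IN value gives OUT[B0] (row B0 above).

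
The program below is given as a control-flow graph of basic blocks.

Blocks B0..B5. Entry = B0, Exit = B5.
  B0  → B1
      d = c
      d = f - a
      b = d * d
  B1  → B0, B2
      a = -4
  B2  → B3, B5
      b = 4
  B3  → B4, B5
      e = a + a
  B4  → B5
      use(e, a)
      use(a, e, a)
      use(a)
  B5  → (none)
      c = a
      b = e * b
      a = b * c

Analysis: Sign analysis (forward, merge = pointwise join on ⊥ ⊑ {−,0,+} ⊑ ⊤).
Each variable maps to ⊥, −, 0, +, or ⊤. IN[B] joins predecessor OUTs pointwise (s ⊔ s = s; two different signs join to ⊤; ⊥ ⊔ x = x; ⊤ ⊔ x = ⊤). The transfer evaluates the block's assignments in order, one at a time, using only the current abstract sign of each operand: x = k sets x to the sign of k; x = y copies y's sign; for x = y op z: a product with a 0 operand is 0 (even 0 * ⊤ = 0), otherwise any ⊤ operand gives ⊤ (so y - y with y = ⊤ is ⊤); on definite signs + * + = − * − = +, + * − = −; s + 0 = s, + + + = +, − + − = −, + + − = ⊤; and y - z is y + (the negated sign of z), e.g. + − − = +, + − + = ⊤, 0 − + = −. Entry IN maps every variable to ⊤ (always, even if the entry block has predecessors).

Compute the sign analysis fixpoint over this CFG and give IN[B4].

Fixpoint table:
  B0:  IN=(all ⊤)  OUT=(all ⊤)
  B1:  IN=(all ⊤)  OUT={a:-; rest ⊤}
  B2:  IN={a:-; rest ⊤}  OUT={a:-, b:+; rest ⊤}
  B3:  IN={a:-, b:+; rest ⊤}  OUT={a:-, b:+, e:-; rest ⊤}
  B4:  IN={a:-, b:+, e:-; rest ⊤}  OUT={a:-, b:+, e:-; rest ⊤}
  B5:  IN={a:-, b:+; rest ⊤}  OUT={c:-; rest ⊤}

Merge at B4: IN[B4] = OUT[B3] = {a: -, b: +, c: ⊤, d: ⊤, e: -, f: ⊤}

Answer: {a: -, b: +, c: ⊤, d: ⊤, e: -, f: ⊤}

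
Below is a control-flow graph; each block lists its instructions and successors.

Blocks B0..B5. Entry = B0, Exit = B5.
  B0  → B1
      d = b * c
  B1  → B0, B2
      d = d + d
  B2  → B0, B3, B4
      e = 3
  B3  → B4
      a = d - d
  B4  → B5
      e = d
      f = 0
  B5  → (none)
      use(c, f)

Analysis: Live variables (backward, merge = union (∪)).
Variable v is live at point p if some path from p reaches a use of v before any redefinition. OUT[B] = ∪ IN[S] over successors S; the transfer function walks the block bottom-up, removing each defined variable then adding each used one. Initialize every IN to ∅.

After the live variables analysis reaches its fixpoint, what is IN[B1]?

Answer: {b, c, d}

Working:
Fixpoint table:
  B0: | IN={b, c} | OUT={b, c, d}
  B1: | IN={b, c, d} | OUT={b, c, d}
  B2: | IN={b, c, d} | OUT={b, c, d}
  B3: | IN={c, d} | OUT={c, d}
  B4: | IN={c, d} | OUT={c, f}
  B5: | IN={c, f} | OUT={}

Merge at B1: OUT[B1] = IN[B0] ⊔ IN[B2] = {b, c, d}
Applying B1's transfer function to that OUT value gives IN[B1] (row B1 above).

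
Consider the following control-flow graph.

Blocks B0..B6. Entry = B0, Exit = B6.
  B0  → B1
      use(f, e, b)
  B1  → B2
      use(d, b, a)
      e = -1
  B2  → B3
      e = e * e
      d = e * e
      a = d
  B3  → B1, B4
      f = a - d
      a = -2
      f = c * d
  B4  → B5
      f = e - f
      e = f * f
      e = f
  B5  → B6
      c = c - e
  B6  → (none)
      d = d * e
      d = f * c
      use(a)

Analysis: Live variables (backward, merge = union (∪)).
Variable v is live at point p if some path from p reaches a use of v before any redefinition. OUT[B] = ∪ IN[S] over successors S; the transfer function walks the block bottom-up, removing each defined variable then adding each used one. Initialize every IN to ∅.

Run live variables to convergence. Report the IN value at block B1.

Answer: {a, b, c, d}

Derivation:
Per-block solution:
  B0: | IN={a, b, c, d, e, f} | OUT={a, b, c, d}
  B1: | IN={a, b, c, d} | OUT={b, c, e}
  B2: | IN={b, c, e} | OUT={a, b, c, d, e}
  B3: | IN={a, b, c, d, e} | OUT={a, b, c, d, e, f}
  B4: | IN={a, c, d, e, f} | OUT={a, c, d, e, f}
  B5: | IN={a, c, d, e, f} | OUT={a, c, d, e, f}
  B6: | IN={a, c, d, e, f} | OUT={}

Merge at B1: OUT[B1] = IN[B2] = {b, c, e}
Applying B1's transfer function to that OUT value gives IN[B1] (row B1 above).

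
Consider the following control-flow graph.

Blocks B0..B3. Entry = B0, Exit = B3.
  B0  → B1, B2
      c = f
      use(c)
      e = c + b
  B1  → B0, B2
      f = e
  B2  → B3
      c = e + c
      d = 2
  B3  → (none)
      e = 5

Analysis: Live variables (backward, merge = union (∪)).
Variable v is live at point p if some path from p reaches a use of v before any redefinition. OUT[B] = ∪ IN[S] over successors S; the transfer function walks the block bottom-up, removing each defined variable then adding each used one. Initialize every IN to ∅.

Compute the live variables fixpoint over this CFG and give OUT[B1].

Answer: {b, c, e, f}

Trace:
Fixpoint table:
  B0: | IN={b, f} | OUT={b, c, e}
  B1: | IN={b, c, e} | OUT={b, c, e, f}
  B2: | IN={c, e} | OUT={}
  B3: | IN={} | OUT={}

Merge at B1: OUT[B1] = IN[B0] ⊔ IN[B2] = {b, c, e, f}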